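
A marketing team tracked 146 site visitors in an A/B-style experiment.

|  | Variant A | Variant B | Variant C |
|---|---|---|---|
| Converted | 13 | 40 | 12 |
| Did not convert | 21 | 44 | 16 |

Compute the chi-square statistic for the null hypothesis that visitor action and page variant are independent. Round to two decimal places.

0.90

Row totals: 65, 81. Column totals: 34, 84, 28. Grand total N = 146.
Expected counts (row total × column total / N):
  Converted, Variant A: 65×34/146 = 15.137
  Converted, Variant B: 65×84/146 = 37.397
  Converted, Variant C: 65×28/146 = 12.466
  Did not convert, Variant A: 81×34/146 = 18.863
  Did not convert, Variant B: 81×84/146 = 46.603
  Did not convert, Variant C: 81×28/146 = 15.534
Contributions (O − E)²/E:
  (13 − 15.137)²/15.137 = 0.3017
  (40 − 37.397)²/37.397 = 0.1812
  (12 − 12.466)²/12.466 = 0.0174
  (21 − 18.863)²/18.863 = 0.2421
  (44 − 46.603)²/46.603 = 0.1454
  (16 − 15.534)²/15.534 = 0.0140
χ² = 0.3017 + 0.1812 + 0.0174 + 0.2421 + 0.1454 + 0.0140 = 0.90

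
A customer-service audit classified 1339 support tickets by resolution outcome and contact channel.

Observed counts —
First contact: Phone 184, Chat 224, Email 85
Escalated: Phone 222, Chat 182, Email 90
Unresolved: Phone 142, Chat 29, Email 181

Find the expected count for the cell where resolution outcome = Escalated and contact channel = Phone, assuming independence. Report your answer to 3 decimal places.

Row total (Escalated) = 494; column total (Phone) = 548; grand total N = 1339.
Expected count = (row total × column total) / N = 494 × 548 / 1339 = 202.175.

202.175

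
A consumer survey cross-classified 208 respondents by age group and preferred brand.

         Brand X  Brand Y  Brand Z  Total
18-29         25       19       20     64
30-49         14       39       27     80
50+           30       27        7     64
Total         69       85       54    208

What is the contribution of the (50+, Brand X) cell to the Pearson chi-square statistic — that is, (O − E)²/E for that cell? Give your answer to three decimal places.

Row total (50+) = 64; column total (Brand X) = 69; N = 208.
Expected count E = 64 × 69 / 208 = 21.2308.
Contribution = (O − E)²/E = (30 − 21.2308)² / 21.2308 = 3.622.

3.622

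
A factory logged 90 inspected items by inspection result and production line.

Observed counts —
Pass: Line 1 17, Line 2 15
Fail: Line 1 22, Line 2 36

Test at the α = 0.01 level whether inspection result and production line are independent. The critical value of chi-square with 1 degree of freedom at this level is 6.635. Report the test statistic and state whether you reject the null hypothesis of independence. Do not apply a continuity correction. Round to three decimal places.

Row totals: 32, 58. Column totals: 39, 51. Grand total N = 90.
Expected counts (row total × column total / N):
  Pass, Line 1: 32×39/90 = 13.8667
  Pass, Line 2: 32×51/90 = 18.1333
  Fail, Line 1: 58×39/90 = 25.1333
  Fail, Line 2: 58×51/90 = 32.8667
Contributions (O − E)²/E:
  (17 − 13.8667)²/13.8667 = 0.7080
  (15 − 18.1333)²/18.1333 = 0.5414
  (22 − 25.1333)²/25.1333 = 0.3906
  (36 − 32.8667)²/32.8667 = 0.2987
χ² = 0.7080 + 0.5414 + 0.3906 + 0.2987 = 1.939
df = (2−1)(2−1) = 1. Since 1.939 < 6.635, fail to reject the null hypothesis of independence at α = 0.01.

1.939; fail to reject H₀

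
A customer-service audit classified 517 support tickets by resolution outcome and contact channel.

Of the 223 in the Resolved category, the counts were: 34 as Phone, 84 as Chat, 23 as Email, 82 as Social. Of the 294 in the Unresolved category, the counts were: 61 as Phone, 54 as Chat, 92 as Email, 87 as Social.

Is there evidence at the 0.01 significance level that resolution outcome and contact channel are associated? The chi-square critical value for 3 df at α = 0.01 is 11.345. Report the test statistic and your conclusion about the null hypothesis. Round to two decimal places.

46.88; reject H₀

Row totals: 223, 294. Column totals: 95, 138, 115, 169. Grand total N = 517.
Expected counts (row total × column total / N):
  Resolved, Phone: 223×95/517 = 40.977
  Resolved, Chat: 223×138/517 = 59.524
  Resolved, Email: 223×115/517 = 49.603
  Resolved, Social: 223×169/517 = 72.896
  Unresolved, Phone: 294×95/517 = 54.023
  Unresolved, Chat: 294×138/517 = 78.476
  Unresolved, Email: 294×115/517 = 65.397
  Unresolved, Social: 294×169/517 = 96.104
Contributions (O − E)²/E:
  (34 − 40.977)²/40.977 = 1.1879
  (84 − 59.524)²/59.524 = 10.0644
  (23 − 49.603)²/49.603 = 14.2677
  (82 − 72.896)²/72.896 = 1.1370
  (61 − 54.023)²/54.023 = 0.9011
  (54 − 78.476)²/78.476 = 7.6339
  (92 − 65.397)²/65.397 = 10.8219
  (87 − 96.104)²/96.104 = 0.8624
χ² = 1.1879 + 10.0644 + 14.2677 + 1.1370 + 0.9011 + 7.6339 + 10.8219 + 0.8624 = 46.88
df = (2−1)(4−1) = 3. Since 46.88 > 11.345, reject the null hypothesis of independence at α = 0.01.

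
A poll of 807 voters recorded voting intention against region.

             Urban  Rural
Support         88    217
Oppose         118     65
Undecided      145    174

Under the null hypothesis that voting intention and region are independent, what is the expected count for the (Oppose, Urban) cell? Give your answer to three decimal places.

Row total (Oppose) = 183; column total (Urban) = 351; grand total N = 807.
Expected count = (row total × column total) / N = 183 × 351 / 807 = 79.595.

79.595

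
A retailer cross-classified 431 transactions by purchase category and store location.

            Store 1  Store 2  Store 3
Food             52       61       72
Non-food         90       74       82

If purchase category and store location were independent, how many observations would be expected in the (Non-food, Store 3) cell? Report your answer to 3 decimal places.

87.898

Row total (Non-food) = 246; column total (Store 3) = 154; grand total N = 431.
Expected count = (row total × column total) / N = 246 × 154 / 431 = 87.898.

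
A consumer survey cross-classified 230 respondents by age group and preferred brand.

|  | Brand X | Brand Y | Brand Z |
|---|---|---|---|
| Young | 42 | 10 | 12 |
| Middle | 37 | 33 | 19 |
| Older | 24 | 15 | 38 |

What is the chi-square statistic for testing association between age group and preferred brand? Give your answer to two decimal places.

Row totals: 64, 89, 77. Column totals: 103, 58, 69. Grand total N = 230.
Expected counts (row total × column total / N):
  Young, Brand X: 64×103/230 = 28.661
  Young, Brand Y: 64×58/230 = 16.139
  Young, Brand Z: 64×69/230 = 19.200
  Middle, Brand X: 89×103/230 = 39.857
  Middle, Brand Y: 89×58/230 = 22.443
  Middle, Brand Z: 89×69/230 = 26.700
  Older, Brand X: 77×103/230 = 34.483
  Older, Brand Y: 77×58/230 = 19.417
  Older, Brand Z: 77×69/230 = 23.100
Contributions (O − E)²/E:
  (42 − 28.661)²/28.661 = 6.2080
  (10 − 16.139)²/16.139 = 2.3352
  (12 − 19.200)²/19.200 = 2.7000
  (37 − 39.857)²/39.857 = 0.2048
  (33 − 22.443)²/22.443 = 4.9659
  (19 − 26.700)²/26.700 = 2.2206
  (24 − 34.483)²/34.483 = 3.1869
  (15 − 19.417)²/19.417 = 1.0048
  (38 − 23.100)²/23.100 = 9.6108
χ² = 6.2080 + 2.3352 + 2.7000 + 0.2048 + 4.9659 + 2.2206 + 3.1869 + 1.0048 + 9.6108 = 32.44

32.44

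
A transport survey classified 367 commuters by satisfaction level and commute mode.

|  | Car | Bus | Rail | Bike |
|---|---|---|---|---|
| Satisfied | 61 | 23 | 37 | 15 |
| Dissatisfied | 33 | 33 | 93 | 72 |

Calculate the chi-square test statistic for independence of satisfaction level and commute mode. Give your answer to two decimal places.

50.38

Row totals: 136, 231. Column totals: 94, 56, 130, 87. Grand total N = 367.
Expected counts (row total × column total / N):
  Satisfied, Car: 136×94/367 = 34.8338
  Satisfied, Bus: 136×56/367 = 20.7520
  Satisfied, Rail: 136×130/367 = 48.1744
  Satisfied, Bike: 136×87/367 = 32.2398
  Dissatisfied, Car: 231×94/367 = 59.1662
  Dissatisfied, Bus: 231×56/367 = 35.2480
  Dissatisfied, Rail: 231×130/367 = 81.8256
  Dissatisfied, Bike: 231×87/367 = 54.7602
Contributions (O − E)²/E:
  (61 − 34.8338)²/34.8338 = 19.6553
  (23 − 20.7520)²/20.7520 = 0.2435
  (37 − 48.1744)²/48.1744 = 2.5920
  (15 − 32.2398)²/32.2398 = 9.2188
  (33 − 59.1662)²/59.1662 = 11.5720
  (33 − 35.2480)²/35.2480 = 0.1434
  (93 − 81.8256)²/81.8256 = 1.5260
  (72 − 54.7602)²/54.7602 = 5.4275
χ² = 19.6553 + 0.2435 + 2.5920 + 9.2188 + 11.5720 + 0.1434 + 1.5260 + 5.4275 = 50.38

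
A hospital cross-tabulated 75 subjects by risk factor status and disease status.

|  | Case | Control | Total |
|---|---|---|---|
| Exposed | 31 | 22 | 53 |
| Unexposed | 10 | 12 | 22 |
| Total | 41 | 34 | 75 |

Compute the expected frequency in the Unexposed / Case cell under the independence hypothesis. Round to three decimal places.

Row total (Unexposed) = 22; column total (Case) = 41; grand total N = 75.
Expected count = (row total × column total) / N = 22 × 41 / 75 = 12.027.

12.027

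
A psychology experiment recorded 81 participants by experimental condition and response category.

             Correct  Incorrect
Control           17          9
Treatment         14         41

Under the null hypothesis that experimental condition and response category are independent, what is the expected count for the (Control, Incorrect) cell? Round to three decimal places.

16.049

Row total (Control) = 26; column total (Incorrect) = 50; grand total N = 81.
Expected count = (row total × column total) / N = 26 × 50 / 81 = 16.049.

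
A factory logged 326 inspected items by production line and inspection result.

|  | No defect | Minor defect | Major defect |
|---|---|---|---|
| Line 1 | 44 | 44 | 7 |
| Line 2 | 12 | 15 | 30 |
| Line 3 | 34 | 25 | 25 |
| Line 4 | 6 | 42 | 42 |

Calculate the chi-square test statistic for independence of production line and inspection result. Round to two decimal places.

Row totals: 95, 57, 84, 90. Column totals: 96, 126, 104. Grand total N = 326.
Expected counts (row total × column total / N):
  Line 1, No defect: 95×96/326 = 27.975
  Line 1, Minor defect: 95×126/326 = 36.718
  Line 1, Major defect: 95×104/326 = 30.307
  Line 2, No defect: 57×96/326 = 16.785
  Line 2, Minor defect: 57×126/326 = 22.031
  Line 2, Major defect: 57×104/326 = 18.184
  Line 3, No defect: 84×96/326 = 24.736
  Line 3, Minor defect: 84×126/326 = 32.466
  Line 3, Major defect: 84×104/326 = 26.798
  Line 4, No defect: 90×96/326 = 26.503
  Line 4, Minor defect: 90×126/326 = 34.785
  Line 4, Major defect: 90×104/326 = 28.712
Contributions (O − E)²/E:
  (44 − 27.975)²/27.975 = 9.1796
  (44 − 36.718)²/36.718 = 1.4442
  (7 − 30.307)²/30.307 = 17.9238
  (12 − 16.785)²/16.785 = 1.3641
  (15 − 22.031)²/22.031 = 2.2439
  (30 − 18.184)²/18.184 = 7.6781
  (34 − 24.736)²/24.736 = 3.4695
  (25 − 32.466)²/32.466 = 1.7169
  (25 − 26.798)²/26.798 = 0.1206
  (6 − 26.503)²/26.503 = 15.8613
  (42 − 34.785)²/34.785 = 1.4965
  (42 − 28.712)²/28.712 = 6.1497
χ² = 9.1796 + 1.4442 + 17.9238 + 1.3641 + 2.2439 + 7.6781 + 3.4695 + 1.7169 + 0.1206 + 15.8613 + 1.4965 + 6.1497 = 68.65

68.65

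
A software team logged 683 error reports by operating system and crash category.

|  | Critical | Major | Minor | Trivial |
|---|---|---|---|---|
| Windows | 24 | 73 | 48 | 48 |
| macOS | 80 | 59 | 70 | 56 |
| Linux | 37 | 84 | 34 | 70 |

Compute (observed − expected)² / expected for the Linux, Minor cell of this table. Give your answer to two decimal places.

Row total (Linux) = 225; column total (Minor) = 152; N = 683.
Expected count E = 225 × 152 / 683 = 50.073.
Contribution = (O − E)²/E = (34 − 50.073)² / 50.073 = 5.16.

5.16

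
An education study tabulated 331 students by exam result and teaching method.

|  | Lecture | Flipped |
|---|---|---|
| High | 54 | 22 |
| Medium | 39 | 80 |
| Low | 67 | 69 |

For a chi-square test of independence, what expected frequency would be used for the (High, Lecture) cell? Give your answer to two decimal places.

Row total (High) = 76; column total (Lecture) = 160; grand total N = 331.
Expected count = (row total × column total) / N = 76 × 160 / 331 = 36.74.

36.74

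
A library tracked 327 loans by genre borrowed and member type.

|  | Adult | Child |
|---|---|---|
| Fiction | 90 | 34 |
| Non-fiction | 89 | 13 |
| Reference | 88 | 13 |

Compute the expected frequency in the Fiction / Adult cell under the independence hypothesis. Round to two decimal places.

Row total (Fiction) = 124; column total (Adult) = 267; grand total N = 327.
Expected count = (row total × column total) / N = 124 × 267 / 327 = 101.25.

101.25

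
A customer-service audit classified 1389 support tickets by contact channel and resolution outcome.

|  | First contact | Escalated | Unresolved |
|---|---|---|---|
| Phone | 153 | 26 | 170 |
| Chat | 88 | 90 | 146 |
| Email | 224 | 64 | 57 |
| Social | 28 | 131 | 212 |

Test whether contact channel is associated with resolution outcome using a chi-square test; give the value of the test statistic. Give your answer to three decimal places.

325.780

Row totals: 349, 324, 345, 371. Column totals: 493, 311, 585. Grand total N = 1389.
Expected counts (row total × column total / N):
  Phone, First contact: 349×493/1389 = 123.8711
  Phone, Escalated: 349×311/1389 = 78.1418
  Phone, Unresolved: 349×585/1389 = 146.9870
  Chat, First contact: 324×493/1389 = 114.9978
  Chat, Escalated: 324×311/1389 = 72.5443
  Chat, Unresolved: 324×585/1389 = 136.4579
  Email, First contact: 345×493/1389 = 122.4514
  Email, Escalated: 345×311/1389 = 77.2462
  Email, Unresolved: 345×585/1389 = 145.3024
  Social, First contact: 371×493/1389 = 131.6796
  Social, Escalated: 371×311/1389 = 83.0677
  Social, Unresolved: 371×585/1389 = 156.2527
Contributions (O − E)²/E:
  (153 − 123.8711)²/123.8711 = 6.8498
  (26 − 78.1418)²/78.1418 = 34.7927
  (170 − 146.9870)²/146.9870 = 3.6030
  (88 − 114.9978)²/114.9978 = 6.3382
  (90 − 72.5443)²/72.5443 = 4.2002
  (146 − 136.4579)²/136.4579 = 0.6673
  (224 − 122.4514)²/122.4514 = 84.2140
  (64 − 77.2462)²/77.2462 = 2.2715
  (57 − 145.3024)²/145.3024 = 53.6627
  (28 − 131.6796)²/131.6796 = 81.6334
  (131 − 83.0677)²/83.0677 = 27.6582
  (212 − 156.2527)²/156.2527 = 19.8893
χ² = 6.8498 + 34.7927 + 3.6030 + 6.3382 + 4.2002 + 0.6673 + 84.2140 + 2.2715 + 53.6627 + 81.6334 + 27.6582 + 19.8893 = 325.780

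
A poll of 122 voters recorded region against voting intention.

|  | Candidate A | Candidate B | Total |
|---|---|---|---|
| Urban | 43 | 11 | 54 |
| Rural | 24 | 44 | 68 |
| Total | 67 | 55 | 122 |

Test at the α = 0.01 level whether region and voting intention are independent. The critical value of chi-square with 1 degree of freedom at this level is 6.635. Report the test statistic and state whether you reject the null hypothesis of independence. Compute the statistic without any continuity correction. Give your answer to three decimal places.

Grand total N = 122.
Expected counts (row total × column total / N):
  Urban, Candidate A: 54×67/122 = 29.6557
  Urban, Candidate B: 54×55/122 = 24.3443
  Rural, Candidate A: 68×67/122 = 37.3443
  Rural, Candidate B: 68×55/122 = 30.6557
Contributions (O − E)²/E:
  (43 − 29.6557)²/29.6557 = 6.0046
  (11 − 24.3443)²/24.3443 = 7.3147
  (24 − 37.3443)²/37.3443 = 4.7683
  (44 − 30.6557)²/30.6557 = 5.8087
χ² = 6.0046 + 7.3147 + 4.7683 + 5.8087 = 23.896
df = (2−1)(2−1) = 1. Since 23.896 > 6.635, reject the null hypothesis of independence at α = 0.01.

23.896; reject H₀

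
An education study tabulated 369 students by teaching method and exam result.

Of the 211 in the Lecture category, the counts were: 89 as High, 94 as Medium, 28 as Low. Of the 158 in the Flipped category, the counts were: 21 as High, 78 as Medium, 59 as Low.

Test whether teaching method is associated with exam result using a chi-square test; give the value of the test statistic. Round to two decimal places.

Row totals: 211, 158. Column totals: 110, 172, 87. Grand total N = 369.
Expected counts (row total × column total / N):
  Lecture, High: 211×110/369 = 62.900
  Lecture, Medium: 211×172/369 = 98.352
  Lecture, Low: 211×87/369 = 49.748
  Flipped, High: 158×110/369 = 47.100
  Flipped, Medium: 158×172/369 = 73.648
  Flipped, Low: 158×87/369 = 37.252
Contributions (O − E)²/E:
  (89 − 62.900)²/62.900 = 10.8300
  (94 − 98.352)²/98.352 = 0.1926
  (28 − 49.748)²/49.748 = 9.5074
  (21 − 47.100)²/47.100 = 14.4631
  (78 − 73.648)²/73.648 = 0.2572
  (59 − 37.252)²/37.252 = 12.6966
χ² = 10.8300 + 0.1926 + 9.5074 + 14.4631 + 0.2572 + 12.6966 = 47.95

47.95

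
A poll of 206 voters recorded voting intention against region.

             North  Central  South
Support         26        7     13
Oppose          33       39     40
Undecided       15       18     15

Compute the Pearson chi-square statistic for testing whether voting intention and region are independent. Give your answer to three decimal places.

12.500

Row totals: 46, 112, 48. Column totals: 74, 64, 68. Grand total N = 206.
Expected counts (row total × column total / N):
  Support, North: 46×74/206 = 16.5243
  Support, Central: 46×64/206 = 14.2913
  Support, South: 46×68/206 = 15.1845
  Oppose, North: 112×74/206 = 40.2330
  Oppose, Central: 112×64/206 = 34.7961
  Oppose, South: 112×68/206 = 36.9709
  Undecided, North: 48×74/206 = 17.2427
  Undecided, Central: 48×64/206 = 14.9126
  Undecided, South: 48×68/206 = 15.8447
Contributions (O − E)²/E:
  (26 − 16.5243)²/16.5243 = 5.4337
  (7 − 14.2913)²/14.2913 = 3.7200
  (13 − 15.1845)²/15.1845 = 0.3143
  (33 − 40.2330)²/40.2330 = 1.3003
  (39 − 34.7961)²/34.7961 = 0.5079
  (40 − 36.9709)²/36.9709 = 0.2482
  (15 − 17.2427)²/17.2427 = 0.2917
  (18 − 14.9126)²/14.9126 = 0.6392
  (15 − 15.8447)²/15.8447 = 0.0450
χ² = 5.4337 + 3.7200 + 0.3143 + 1.3003 + 0.5079 + 0.2482 + 0.2917 + 0.6392 + 0.0450 = 12.500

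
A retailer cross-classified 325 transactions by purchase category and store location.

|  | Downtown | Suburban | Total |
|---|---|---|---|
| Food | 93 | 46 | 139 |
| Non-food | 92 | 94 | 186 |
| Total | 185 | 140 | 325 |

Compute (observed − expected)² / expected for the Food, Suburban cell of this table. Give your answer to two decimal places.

Row total (Food) = 139; column total (Suburban) = 140; N = 325.
Expected count E = 139 × 140 / 325 = 59.877.
Contribution = (O − E)²/E = (46 − 59.877)² / 59.877 = 3.22.

3.22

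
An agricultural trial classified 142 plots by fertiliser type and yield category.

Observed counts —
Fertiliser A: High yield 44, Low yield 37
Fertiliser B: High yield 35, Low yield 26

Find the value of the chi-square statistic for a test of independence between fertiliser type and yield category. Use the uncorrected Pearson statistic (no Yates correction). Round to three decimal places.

Row totals: 81, 61. Column totals: 79, 63. Grand total N = 142.
Expected counts (row total × column total / N):
  Fertiliser A, High yield: 81×79/142 = 45.0634
  Fertiliser A, Low yield: 81×63/142 = 35.9366
  Fertiliser B, High yield: 61×79/142 = 33.9366
  Fertiliser B, Low yield: 61×63/142 = 27.0634
Contributions (O − E)²/E:
  (44 − 45.0634)²/45.0634 = 0.0251
  (37 − 35.9366)²/35.9366 = 0.0315
  (35 − 33.9366)²/33.9366 = 0.0333
  (26 − 27.0634)²/27.0634 = 0.0418
χ² = 0.0251 + 0.0315 + 0.0333 + 0.0418 = 0.132

0.132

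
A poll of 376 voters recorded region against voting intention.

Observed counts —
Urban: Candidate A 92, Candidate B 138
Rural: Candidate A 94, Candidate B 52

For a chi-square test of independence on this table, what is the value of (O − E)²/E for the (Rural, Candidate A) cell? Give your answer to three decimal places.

6.566

Row total (Rural) = 146; column total (Candidate A) = 186; N = 376.
Expected count E = 146 × 186 / 376 = 72.2234.
Contribution = (O − E)²/E = (94 − 72.2234)² / 72.2234 = 6.566.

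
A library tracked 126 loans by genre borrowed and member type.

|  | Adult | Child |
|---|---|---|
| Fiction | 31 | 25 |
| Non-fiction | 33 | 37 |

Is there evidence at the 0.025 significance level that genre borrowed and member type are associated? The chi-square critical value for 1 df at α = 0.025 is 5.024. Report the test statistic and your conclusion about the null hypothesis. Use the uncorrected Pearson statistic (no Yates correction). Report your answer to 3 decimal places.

Row totals: 56, 70. Column totals: 64, 62. Grand total N = 126.
Expected counts (row total × column total / N):
  Fiction, Adult: 56×64/126 = 28.4444
  Fiction, Child: 56×62/126 = 27.5556
  Non-fiction, Adult: 70×64/126 = 35.5556
  Non-fiction, Child: 70×62/126 = 34.4444
Contributions (O − E)²/E:
  (31 − 28.4444)²/28.4444 = 0.2296
  (25 − 27.5556)²/27.5556 = 0.2370
  (33 − 35.5556)²/35.5556 = 0.1837
  (37 − 34.4444)²/34.4444 = 0.1896
χ² = 0.2296 + 0.2370 + 0.1837 + 0.1896 = 0.840
df = (2−1)(2−1) = 1. Since 0.840 < 5.024, fail to reject the null hypothesis of independence at α = 0.025.

0.840; fail to reject H₀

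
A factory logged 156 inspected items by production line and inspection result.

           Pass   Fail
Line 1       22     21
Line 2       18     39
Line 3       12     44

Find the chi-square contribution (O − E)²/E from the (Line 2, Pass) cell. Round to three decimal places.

0.053

Row total (Line 2) = 57; column total (Pass) = 52; N = 156.
Expected count E = 57 × 52 / 156 = 19.0000.
Contribution = (O − E)²/E = (18 − 19.0000)² / 19.0000 = 0.053.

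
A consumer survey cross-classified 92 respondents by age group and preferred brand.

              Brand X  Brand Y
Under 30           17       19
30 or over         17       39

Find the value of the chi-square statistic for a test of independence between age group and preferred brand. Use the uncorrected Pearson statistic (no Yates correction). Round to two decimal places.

Row totals: 36, 56. Column totals: 34, 58. Grand total N = 92.
Expected counts (row total × column total / N):
  Under 30, Brand X: 36×34/92 = 13.304
  Under 30, Brand Y: 36×58/92 = 22.696
  30 or over, Brand X: 56×34/92 = 20.696
  30 or over, Brand Y: 56×58/92 = 35.304
Contributions (O − E)²/E:
  (17 − 13.304)²/13.304 = 1.0268
  (19 − 22.696)²/22.696 = 0.6019
  (17 − 20.696)²/20.696 = 0.6601
  (39 − 35.304)²/35.304 = 0.3869
χ² = 1.0268 + 0.6019 + 0.6601 + 0.3869 = 2.68

2.68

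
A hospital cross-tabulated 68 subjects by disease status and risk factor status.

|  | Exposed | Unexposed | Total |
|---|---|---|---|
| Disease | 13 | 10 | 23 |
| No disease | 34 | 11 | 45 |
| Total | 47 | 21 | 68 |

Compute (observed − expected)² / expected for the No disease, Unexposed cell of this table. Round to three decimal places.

Row total (No disease) = 45; column total (Unexposed) = 21; N = 68.
Expected count E = 45 × 21 / 68 = 13.89706.
Contribution = (O − E)²/E = (11 − 13.89706)² / 13.89706 = 0.604.

0.604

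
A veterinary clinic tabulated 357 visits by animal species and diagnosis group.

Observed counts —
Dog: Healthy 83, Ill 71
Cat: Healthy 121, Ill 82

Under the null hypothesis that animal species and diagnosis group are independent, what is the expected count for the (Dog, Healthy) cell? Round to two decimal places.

88.00

Row total (Dog) = 154; column total (Healthy) = 204; grand total N = 357.
Expected count = (row total × column total) / N = 154 × 204 / 357 = 88.00.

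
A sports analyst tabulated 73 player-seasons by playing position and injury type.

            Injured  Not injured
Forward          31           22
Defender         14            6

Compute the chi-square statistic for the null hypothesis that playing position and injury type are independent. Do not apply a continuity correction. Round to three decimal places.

Row totals: 53, 20. Column totals: 45, 28. Grand total N = 73.
Expected counts (row total × column total / N):
  Forward, Injured: 53×45/73 = 32.6712
  Forward, Not injured: 53×28/73 = 20.3288
  Defender, Injured: 20×45/73 = 12.3288
  Defender, Not injured: 20×28/73 = 7.6712
Contributions (O − E)²/E:
  (31 − 32.6712)²/32.6712 = 0.0855
  (22 − 20.3288)²/20.3288 = 0.1374
  (14 − 12.3288)²/12.3288 = 0.2265
  (6 − 7.6712)²/7.6712 = 0.3641
χ² = 0.0855 + 0.1374 + 0.2265 + 0.3641 = 0.814

0.814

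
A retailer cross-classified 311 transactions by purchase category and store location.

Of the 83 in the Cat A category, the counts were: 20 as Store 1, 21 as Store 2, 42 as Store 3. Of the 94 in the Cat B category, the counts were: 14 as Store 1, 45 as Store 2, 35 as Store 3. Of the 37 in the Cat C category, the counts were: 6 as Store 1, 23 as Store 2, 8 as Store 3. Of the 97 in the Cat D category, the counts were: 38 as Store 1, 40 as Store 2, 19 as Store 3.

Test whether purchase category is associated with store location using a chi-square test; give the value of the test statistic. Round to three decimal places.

Row totals: 83, 94, 37, 97. Column totals: 78, 129, 104. Grand total N = 311.
Expected counts (row total × column total / N):
  Cat A, Store 1: 83×78/311 = 20.81672
  Cat A, Store 2: 83×129/311 = 34.42765
  Cat A, Store 3: 83×104/311 = 27.75563
  Cat B, Store 1: 94×78/311 = 23.57556
  Cat B, Store 2: 94×129/311 = 38.99035
  Cat B, Store 3: 94×104/311 = 31.43408
  Cat C, Store 1: 37×78/311 = 9.27974
  Cat C, Store 2: 37×129/311 = 15.34727
  Cat C, Store 3: 37×104/311 = 12.37299
  Cat D, Store 1: 97×78/311 = 24.32797
  Cat D, Store 2: 97×129/311 = 40.23473
  Cat D, Store 3: 97×104/311 = 32.43730
Contributions (O − E)²/E:
  (20 − 20.81672)²/20.81672 = 0.0320
  (21 − 34.42765)²/34.42765 = 5.2371
  (42 − 27.75563)²/27.75563 = 7.3103
  (14 − 23.57556)²/23.57556 = 3.8893
  (45 − 38.99035)²/38.99035 = 0.9263
  (35 − 31.43408)²/31.43408 = 0.4045
  (6 − 9.27974)²/9.27974 = 1.1592
  (23 − 15.34727)²/15.34727 = 3.8159
  (8 − 12.37299)²/12.37299 = 1.5455
  (38 − 24.32797)²/24.32797 = 7.6835
  (40 − 40.23473)²/40.23473 = 0.0014
  (19 − 32.43730)²/32.43730 = 5.5665
χ² = 0.0320 + 5.2371 + 7.3103 + 3.8893 + 0.9263 + 0.4045 + 1.1592 + 3.8159 + 1.5455 + 7.6835 + 0.0014 + 5.5665 = 37.572

37.572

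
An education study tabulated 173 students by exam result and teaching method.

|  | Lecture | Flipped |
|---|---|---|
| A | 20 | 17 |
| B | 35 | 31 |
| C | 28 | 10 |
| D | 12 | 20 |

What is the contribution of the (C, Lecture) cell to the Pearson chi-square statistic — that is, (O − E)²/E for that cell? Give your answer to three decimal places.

2.438

Row total (C) = 38; column total (Lecture) = 95; N = 173.
Expected count E = 38 × 95 / 173 = 20.8671.
Contribution = (O − E)²/E = (28 − 20.8671)² / 20.8671 = 2.438.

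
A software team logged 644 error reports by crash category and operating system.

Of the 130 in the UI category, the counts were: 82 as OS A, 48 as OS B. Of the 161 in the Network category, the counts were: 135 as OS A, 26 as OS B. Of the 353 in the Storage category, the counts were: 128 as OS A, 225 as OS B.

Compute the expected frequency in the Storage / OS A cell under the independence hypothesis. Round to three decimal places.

Row total (Storage) = 353; column total (OS A) = 345; grand total N = 644.
Expected count = (row total × column total) / N = 353 × 345 / 644 = 189.107.

189.107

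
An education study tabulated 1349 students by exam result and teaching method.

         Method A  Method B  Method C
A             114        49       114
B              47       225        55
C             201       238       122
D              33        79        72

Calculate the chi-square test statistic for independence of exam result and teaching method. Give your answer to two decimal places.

Row totals: 277, 327, 561, 184. Column totals: 395, 591, 363. Grand total N = 1349.
Expected counts (row total × column total / N):
  A, Method A: 277×395/1349 = 81.1082
  A, Method B: 277×591/1349 = 121.3543
  A, Method C: 277×363/1349 = 74.5374
  B, Method A: 327×395/1349 = 95.7487
  B, Method B: 327×591/1349 = 143.2595
  B, Method C: 327×363/1349 = 87.9918
  C, Method A: 561×395/1349 = 164.2661
  C, Method B: 561×591/1349 = 245.7754
  C, Method C: 561×363/1349 = 150.9585
  D, Method A: 184×395/1349 = 53.8769
  D, Method B: 184×591/1349 = 80.6108
  D, Method C: 184×363/1349 = 49.5122
Contributions (O − E)²/E:
  (114 − 81.1082)²/81.1082 = 13.3386
  (49 − 121.3543)²/121.3543 = 43.1393
  (114 − 74.5374)²/74.5374 = 20.8928
  (47 − 95.7487)²/95.7487 = 24.8195
  (225 − 143.2595)²/143.2595 = 46.6392
  (55 − 87.9918)²/87.9918 = 12.3700
  (201 − 164.2661)²/164.2661 = 8.2146
  (238 − 245.7754)²/245.7754 = 0.2460
  (122 − 150.9585)²/150.9585 = 5.5551
  (33 − 53.8769)²/53.8769 = 8.0896
  (79 − 80.6108)²/80.6108 = 0.0322
  (72 − 49.5122)²/49.5122 = 10.2137
χ² = 13.3386 + 43.1393 + 20.8928 + 24.8195 + 46.6392 + 12.3700 + 8.2146 + 0.2460 + 5.5551 + 8.0896 + 0.0322 + 10.2137 = 193.55

193.55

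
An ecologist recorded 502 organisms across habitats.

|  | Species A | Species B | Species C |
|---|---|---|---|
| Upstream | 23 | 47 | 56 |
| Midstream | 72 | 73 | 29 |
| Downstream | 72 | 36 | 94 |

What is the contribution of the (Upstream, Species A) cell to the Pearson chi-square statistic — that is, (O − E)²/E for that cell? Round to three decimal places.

8.537

Row total (Upstream) = 126; column total (Species A) = 167; N = 502.
Expected count E = 126 × 167 / 502 = 41.9163.
Contribution = (O − E)²/E = (23 − 41.9163)² / 41.9163 = 8.537.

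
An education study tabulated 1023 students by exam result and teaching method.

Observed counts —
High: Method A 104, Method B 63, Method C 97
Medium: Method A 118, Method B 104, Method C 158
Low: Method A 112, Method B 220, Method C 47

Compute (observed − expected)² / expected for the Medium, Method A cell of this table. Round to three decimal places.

0.297

Row total (Medium) = 380; column total (Method A) = 334; N = 1023.
Expected count E = 380 × 334 / 1023 = 124.06647.
Contribution = (O − E)²/E = (118 − 124.06647)² / 124.06647 = 0.297.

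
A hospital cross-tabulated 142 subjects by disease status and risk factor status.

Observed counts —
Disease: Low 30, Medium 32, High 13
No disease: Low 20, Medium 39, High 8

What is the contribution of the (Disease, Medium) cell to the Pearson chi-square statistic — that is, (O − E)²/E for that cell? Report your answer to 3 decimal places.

0.807

Row total (Disease) = 75; column total (Medium) = 71; N = 142.
Expected count E = 75 × 71 / 142 = 37.5000.
Contribution = (O − E)²/E = (32 − 37.5000)² / 37.5000 = 0.807.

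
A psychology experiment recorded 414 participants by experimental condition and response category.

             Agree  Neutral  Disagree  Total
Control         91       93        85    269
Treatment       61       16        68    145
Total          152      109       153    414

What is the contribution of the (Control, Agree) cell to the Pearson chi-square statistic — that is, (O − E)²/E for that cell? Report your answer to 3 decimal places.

0.610

Row total (Control) = 269; column total (Agree) = 152; N = 414.
Expected count E = 269 × 152 / 414 = 98.7633.
Contribution = (O − E)²/E = (91 − 98.7633)² / 98.7633 = 0.610.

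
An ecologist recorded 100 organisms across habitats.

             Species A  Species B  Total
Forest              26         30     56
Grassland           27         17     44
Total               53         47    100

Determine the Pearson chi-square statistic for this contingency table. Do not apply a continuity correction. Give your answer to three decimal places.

Grand total N = 100.
Expected counts (row total × column total / N):
  Forest, Species A: 56×53/100 = 29.6800
  Forest, Species B: 56×47/100 = 26.3200
  Grassland, Species A: 44×53/100 = 23.3200
  Grassland, Species B: 44×47/100 = 20.6800
Contributions (O − E)²/E:
  (26 − 29.6800)²/29.6800 = 0.4563
  (30 − 26.3200)²/26.3200 = 0.5145
  (27 − 23.3200)²/23.3200 = 0.5807
  (17 − 20.6800)²/20.6800 = 0.6549
χ² = 0.4563 + 0.5145 + 0.5807 + 0.6549 = 2.206

2.206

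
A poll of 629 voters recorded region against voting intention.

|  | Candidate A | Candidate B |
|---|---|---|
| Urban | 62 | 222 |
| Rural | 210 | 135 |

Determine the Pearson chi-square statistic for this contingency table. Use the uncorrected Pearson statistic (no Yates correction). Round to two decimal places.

Row totals: 284, 345. Column totals: 272, 357. Grand total N = 629.
Expected counts (row total × column total / N):
  Urban, Candidate A: 284×272/629 = 122.811
  Urban, Candidate B: 284×357/629 = 161.189
  Rural, Candidate A: 345×272/629 = 149.189
  Rural, Candidate B: 345×357/629 = 195.811
Contributions (O − E)²/E:
  (62 − 122.811)²/122.811 = 30.1111
  (222 − 161.189)²/161.189 = 22.9419
  (210 − 149.189)²/149.189 = 24.7872
  (135 − 195.811)²/195.811 = 18.8854
χ² = 30.1111 + 22.9419 + 24.7872 + 18.8854 = 96.73

96.73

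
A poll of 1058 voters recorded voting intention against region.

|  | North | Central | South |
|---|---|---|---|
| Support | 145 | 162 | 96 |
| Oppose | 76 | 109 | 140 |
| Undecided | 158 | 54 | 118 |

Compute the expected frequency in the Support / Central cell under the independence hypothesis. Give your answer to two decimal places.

123.79

Row total (Support) = 403; column total (Central) = 325; grand total N = 1058.
Expected count = (row total × column total) / N = 403 × 325 / 1058 = 123.79.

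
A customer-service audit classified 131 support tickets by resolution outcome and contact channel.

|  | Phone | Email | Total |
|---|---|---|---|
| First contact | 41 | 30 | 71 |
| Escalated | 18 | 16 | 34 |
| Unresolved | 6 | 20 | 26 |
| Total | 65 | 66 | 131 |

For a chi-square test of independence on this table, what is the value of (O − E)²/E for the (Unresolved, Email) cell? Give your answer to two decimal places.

Row total (Unresolved) = 26; column total (Email) = 66; N = 131.
Expected count E = 26 × 66 / 131 = 13.099.
Contribution = (O − E)²/E = (20 − 13.099)² / 13.099 = 3.64.

3.64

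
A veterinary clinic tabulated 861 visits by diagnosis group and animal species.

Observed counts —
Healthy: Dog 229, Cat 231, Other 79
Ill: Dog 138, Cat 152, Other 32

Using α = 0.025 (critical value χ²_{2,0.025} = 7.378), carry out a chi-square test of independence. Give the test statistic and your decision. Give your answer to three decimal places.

4.345; fail to reject H₀

Row totals: 539, 322. Column totals: 367, 383, 111. Grand total N = 861.
Expected counts (row total × column total / N):
  Healthy, Dog: 539×367/861 = 229.7480
  Healthy, Cat: 539×383/861 = 239.7642
  Healthy, Other: 539×111/861 = 69.4878
  Ill, Dog: 322×367/861 = 137.2520
  Ill, Cat: 322×383/861 = 143.2358
  Ill, Other: 322×111/861 = 41.5122
Contributions (O − E)²/E:
  (229 − 229.7480)²/229.7480 = 0.0024
  (231 − 239.7642)²/239.7642 = 0.3204
  (79 − 69.4878)²/69.4878 = 1.3021
  (138 − 137.2520)²/137.2520 = 0.0041
  (152 − 143.2358)²/143.2358 = 0.5363
  (32 − 41.5122)²/41.5122 = 2.1796
χ² = 0.0024 + 0.3204 + 1.3021 + 0.0041 + 0.5363 + 2.1796 = 4.345
df = (2−1)(3−1) = 2. Since 4.345 < 7.378, fail to reject the null hypothesis of independence at α = 0.025.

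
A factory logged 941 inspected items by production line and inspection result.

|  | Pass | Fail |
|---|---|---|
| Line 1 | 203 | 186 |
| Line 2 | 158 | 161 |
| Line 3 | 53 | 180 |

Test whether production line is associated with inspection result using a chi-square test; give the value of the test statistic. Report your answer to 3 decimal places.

57.250

Row totals: 389, 319, 233. Column totals: 414, 527. Grand total N = 941.
Expected counts (row total × column total / N):
  Line 1, Pass: 389×414/941 = 171.1435
  Line 1, Fail: 389×527/941 = 217.8565
  Line 2, Pass: 319×414/941 = 140.3464
  Line 2, Fail: 319×527/941 = 178.6536
  Line 3, Pass: 233×414/941 = 102.5101
  Line 3, Fail: 233×527/941 = 130.4899
Contributions (O − E)²/E:
  (203 − 171.1435)²/171.1435 = 5.9297
  (186 − 217.8565)²/217.8565 = 4.6583
  (158 − 140.3464)²/140.3464 = 2.2206
  (161 − 178.6536)²/178.6536 = 1.7444
  (53 − 102.5101)²/102.5101 = 23.9123
  (180 − 130.4899)²/130.4899 = 18.7850
χ² = 5.9297 + 4.6583 + 2.2206 + 1.7444 + 23.9123 + 18.7850 = 57.250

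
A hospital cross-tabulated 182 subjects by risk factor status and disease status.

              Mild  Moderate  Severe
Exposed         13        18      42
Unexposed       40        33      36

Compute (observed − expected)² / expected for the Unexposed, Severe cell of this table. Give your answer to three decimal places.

2.457

Row total (Unexposed) = 109; column total (Severe) = 78; N = 182.
Expected count E = 109 × 78 / 182 = 46.7143.
Contribution = (O − E)²/E = (36 − 46.7143)² / 46.7143 = 2.457.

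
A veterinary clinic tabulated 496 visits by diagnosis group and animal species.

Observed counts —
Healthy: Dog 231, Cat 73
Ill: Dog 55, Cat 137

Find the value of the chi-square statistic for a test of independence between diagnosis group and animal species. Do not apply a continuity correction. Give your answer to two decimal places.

108.03

Row totals: 304, 192. Column totals: 286, 210. Grand total N = 496.
Expected counts (row total × column total / N):
  Healthy, Dog: 304×286/496 = 175.290
  Healthy, Cat: 304×210/496 = 128.710
  Ill, Dog: 192×286/496 = 110.710
  Ill, Cat: 192×210/496 = 81.290
Contributions (O − E)²/E:
  (231 − 175.290)²/175.290 = 17.7055
  (73 − 128.710)²/128.710 = 24.1132
  (55 − 110.710)²/110.710 = 28.0336
  (137 − 81.290)²/81.290 = 38.1794
χ² = 17.7055 + 24.1132 + 28.0336 + 38.1794 = 108.03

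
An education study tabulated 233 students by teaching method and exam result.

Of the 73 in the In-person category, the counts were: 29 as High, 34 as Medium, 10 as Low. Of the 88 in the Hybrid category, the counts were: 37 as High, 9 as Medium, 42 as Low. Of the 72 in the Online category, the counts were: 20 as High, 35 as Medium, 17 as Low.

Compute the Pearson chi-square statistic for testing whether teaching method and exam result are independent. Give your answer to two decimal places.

Row totals: 73, 88, 72. Column totals: 86, 78, 69. Grand total N = 233.
Expected counts (row total × column total / N):
  In-person, High: 73×86/233 = 26.944
  In-person, Medium: 73×78/233 = 24.438
  In-person, Low: 73×69/233 = 21.618
  Hybrid, High: 88×86/233 = 32.481
  Hybrid, Medium: 88×78/233 = 29.459
  Hybrid, Low: 88×69/233 = 26.060
  Online, High: 72×86/233 = 26.575
  Online, Medium: 72×78/233 = 24.103
  Online, Low: 72×69/233 = 21.322
Contributions (O − E)²/E:
  (29 − 26.944)²/26.944 = 0.1569
  (34 − 24.438)²/24.438 = 3.7414
  (10 − 21.618)²/21.618 = 6.2438
  (37 − 32.481)²/32.481 = 0.6287
  (9 − 29.459)²/29.459 = 14.2086
  (42 − 26.060)²/26.060 = 9.7499
  (20 − 26.575)²/26.575 = 1.6267
  (35 − 24.103)²/24.103 = 4.9265
  (17 − 21.322)²/21.322 = 0.8761
χ² = 0.1569 + 3.7414 + 6.2438 + 0.6287 + 14.2086 + 9.7499 + 1.6267 + 4.9265 + 0.8761 = 42.16

42.16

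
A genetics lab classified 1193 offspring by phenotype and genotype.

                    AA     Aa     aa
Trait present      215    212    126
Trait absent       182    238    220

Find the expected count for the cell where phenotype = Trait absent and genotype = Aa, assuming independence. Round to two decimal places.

241.41

Row total (Trait absent) = 640; column total (Aa) = 450; grand total N = 1193.
Expected count = (row total × column total) / N = 640 × 450 / 1193 = 241.41.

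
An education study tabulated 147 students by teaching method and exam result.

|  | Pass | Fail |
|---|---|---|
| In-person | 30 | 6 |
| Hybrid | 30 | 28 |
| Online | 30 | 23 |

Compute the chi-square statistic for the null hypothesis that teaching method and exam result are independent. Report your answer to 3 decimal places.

Row totals: 36, 58, 53. Column totals: 90, 57. Grand total N = 147.
Expected counts (row total × column total / N):
  In-person, Pass: 36×90/147 = 22.0408
  In-person, Fail: 36×57/147 = 13.9592
  Hybrid, Pass: 58×90/147 = 35.5102
  Hybrid, Fail: 58×57/147 = 22.4898
  Online, Pass: 53×90/147 = 32.4490
  Online, Fail: 53×57/147 = 20.5510
Contributions (O − E)²/E:
  (30 − 22.0408)²/22.0408 = 2.8742
  (6 − 13.9592)²/13.9592 = 4.5381
  (30 − 35.5102)²/35.5102 = 0.8550
  (28 − 22.4898)²/22.4898 = 1.3500
  (30 − 32.4490)²/32.4490 = 0.1848
  (23 − 20.5510)²/20.5510 = 0.2918
χ² = 2.8742 + 4.5381 + 0.8550 + 1.3500 + 0.1848 + 0.2918 = 10.094

10.094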